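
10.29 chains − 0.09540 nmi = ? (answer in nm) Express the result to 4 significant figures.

10.29 chain = 2.07002e+11 nm and 0.09540 nmi = 1.76681e+11 nm.
2.07002e+11 − 1.76681e+11 ≈ 3.032e+10 nm.

3.032e+10 nm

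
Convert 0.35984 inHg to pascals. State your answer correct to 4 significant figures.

1 inch of mercury = 3386.39 Pa.
So 0.35984 × 3386.39 ≈ 1219 Pa.

1219 pascals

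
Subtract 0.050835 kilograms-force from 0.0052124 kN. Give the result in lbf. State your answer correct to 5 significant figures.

0.0052124 kN = 1.17179 lbf and 0.050835 kgf = 0.112072 lbf.
1.17179 − 0.112072 ≈ 1.0597 lbf.

1.0597 lbf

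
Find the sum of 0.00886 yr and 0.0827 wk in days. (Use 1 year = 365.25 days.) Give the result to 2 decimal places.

0.00886 yr = 3.236115 d and 0.0827 wk = 0.5789000 d.
3.236115 + 0.5789000 ≈ 3.82 d.

3.82 days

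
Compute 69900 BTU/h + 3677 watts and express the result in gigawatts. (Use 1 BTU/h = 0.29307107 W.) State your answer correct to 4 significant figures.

2.416e-5 GW

69900 BTU/h = 2.04857e-5 GW and 3677 W = 3.67700e-6 GW.
2.04857e-5 + 3.67700e-6 ≈ 2.416e-5 GW.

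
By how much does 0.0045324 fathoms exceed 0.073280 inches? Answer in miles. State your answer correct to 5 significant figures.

3.9939 × 10^-6 miles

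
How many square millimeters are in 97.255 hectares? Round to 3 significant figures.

1 hectare = 1.00000e+10 mm².
Then 97.255 × 1.00000e+10 ≈ 9.73e+11 mm².

9.73e+11 square millimeters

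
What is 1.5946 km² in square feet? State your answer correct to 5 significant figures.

1 square kilometer = 1.07639e+7 square feet.
1.5946 × 1.07639e+7 ≈ 1.7164e+7 ft².

1.7164e+7 square feet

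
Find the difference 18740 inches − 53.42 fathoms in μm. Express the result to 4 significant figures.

3.783e+8 μm

18740 in = 4.75996e+8 μm and 53.42 fathom = 9.76945e+7 μm.
4.75996e+8 − 9.76945e+7 ≈ 3.783e+8 μm.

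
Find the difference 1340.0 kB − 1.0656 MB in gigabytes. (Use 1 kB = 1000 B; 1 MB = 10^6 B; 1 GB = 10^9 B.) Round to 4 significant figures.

0.0002744 GB

1340.0 kB = 0.00134000 GB and 1.0656 MB = 0.00106560 GB.
0.00134000 − 0.00106560 ≈ 0.0002744 GB.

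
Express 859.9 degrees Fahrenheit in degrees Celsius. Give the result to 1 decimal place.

459.9 degrees Celsius

°C = (°F − 32) × 5/9.
Applying the formula gives 459.9 °C.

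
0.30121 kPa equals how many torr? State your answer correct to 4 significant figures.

2.259 torr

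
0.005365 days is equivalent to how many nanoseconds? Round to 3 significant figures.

4.64e+11 nanoseconds

1 day = 8.64000e+13 ns.
Then 0.005365 × 8.64000e+13 ≈ 4.64e+11 ns.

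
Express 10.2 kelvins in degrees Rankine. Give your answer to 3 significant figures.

18.4 degrees Rankine

°R = K × 9/5.
Applying the formula gives 18.4 °R.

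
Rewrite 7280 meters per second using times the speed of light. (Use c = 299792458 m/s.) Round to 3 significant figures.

2.43 × 10^-5 c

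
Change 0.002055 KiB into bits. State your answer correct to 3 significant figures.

1 KiB = 8192.00 bit.
Thus 0.002055 × 8192.00 ≈ 16.8 bit.

16.8 bit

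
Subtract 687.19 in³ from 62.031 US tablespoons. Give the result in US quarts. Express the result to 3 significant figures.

62.031 US tbsp = 0.969234 US qt and 687.19 in³ = 11.8994 US qt.
0.969234 − 11.8994 ≈ -10.9 US qt.

-10.9 US qt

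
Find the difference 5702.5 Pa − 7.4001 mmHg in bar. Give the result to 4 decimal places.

5702.5 Pa = 0.0570250 bar and 7.4001 mmHg = 0.00986599 bar.
0.0570250 − 0.00986599 ≈ 0.0472 bar.

0.0472 bar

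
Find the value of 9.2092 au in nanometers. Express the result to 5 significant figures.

1 au = 1.49598 × 10^20 nanometers.
Thus 9.2092 × 1.49598 × 10^20 ≈ 1.3777 × 10^21 nm.

1.3777 × 10^21 nm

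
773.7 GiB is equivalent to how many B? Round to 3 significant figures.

8.31e+11 B

1 gibibyte = 1.07374e+9 B.
Thus 773.7 × 1.07374e+9 ≈ 8.31e+11 B.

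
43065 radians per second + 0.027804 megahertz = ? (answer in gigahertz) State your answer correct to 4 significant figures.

43065 rad/s = 6.85401 × 10^-6 GHz and 0.027804 MHz = 2.78040 × 10^-5 GHz.
6.85401 × 10^-6 + 2.78040 × 10^-5 ≈ 3.466 × 10^-5 GHz.

3.466 × 10^-5 gigahertz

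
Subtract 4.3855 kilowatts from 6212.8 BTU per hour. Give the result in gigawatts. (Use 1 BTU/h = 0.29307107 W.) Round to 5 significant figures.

6212.8 BTU/h = 1.82079 × 10^-6 GW and 4.3855 kW = 4.38550 × 10^-6 GW.
1.82079 × 10^-6 − 4.38550 × 10^-6 ≈ -2.5647 × 10^-6 GW.

-2.5647 × 10^-6 gigawatts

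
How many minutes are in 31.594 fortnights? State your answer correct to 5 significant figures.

636940 min

1 fortnight = 20160.0 minutes.
Then 31.594 × 20160.0 ≈ 636940 min.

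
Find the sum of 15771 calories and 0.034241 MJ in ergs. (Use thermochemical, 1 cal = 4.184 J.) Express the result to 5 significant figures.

1.0023 × 10^12 erg

15771 cal = 6.59859 × 10^11 erg and 0.034241 MJ = 3.42410 × 10^11 erg.
6.59859 × 10^11 + 3.42410 × 10^11 ≈ 1.0023 × 10^12 erg.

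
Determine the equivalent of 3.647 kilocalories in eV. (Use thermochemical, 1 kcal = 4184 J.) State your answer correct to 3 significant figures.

1 kilocalorie = 2.61145 × 10^22 eV.
Then 3.647 × 2.61145 × 10^22 ≈ 9.52 × 10^22 eV.

9.52 × 10^22 eV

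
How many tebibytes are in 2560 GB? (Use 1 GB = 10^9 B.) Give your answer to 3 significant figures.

1 GB = 0.000909495 TiB.
2560 × 0.000909495 ≈ 2.33 TiB.

2.33 TiB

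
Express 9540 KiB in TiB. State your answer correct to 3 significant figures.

1 kibibyte = 9.31323 × 10^-10 tebibytes.
Then 9540 × 9.31323 × 10^-10 ≈ 8.88 × 10^-6 TiB.

8.88 × 10^-6 tebibytes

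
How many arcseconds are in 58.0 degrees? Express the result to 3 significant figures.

1 ° = 3600.00 arcseconds.
58.0 × 3600.00 ≈ 209000 arcsec.

209000 arcseconds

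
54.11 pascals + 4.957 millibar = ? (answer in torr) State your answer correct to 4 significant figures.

4.124 torr

54.11 Pa = 0.405858 torr and 4.957 mbar = 3.71806 torr.
0.405858 + 3.71806 ≈ 4.124 torr.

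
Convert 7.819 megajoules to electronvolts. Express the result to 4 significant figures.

4.880e+25 eV

1 megajoule = 6.24151e+24 eV.
Then 7.819 × 6.24151e+24 ≈ 4.880e+25 eV.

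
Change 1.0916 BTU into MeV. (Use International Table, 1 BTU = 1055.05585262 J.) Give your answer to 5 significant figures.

1 BTU = 6.58514e+15 megaelectronvolts.
Thus 1.0916 × 6.58514e+15 ≈ 7.1883e+15 MeV.

7.1883e+15 MeV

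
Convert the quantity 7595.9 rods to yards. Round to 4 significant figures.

41780 yd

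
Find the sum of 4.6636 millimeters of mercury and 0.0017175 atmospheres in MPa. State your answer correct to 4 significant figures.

4.6636 mmHg = 0.000621762 MPa and 0.0017175 atm = 0.000174026 MPa.
0.000621762 + 0.000174026 ≈ 0.0007958 MPa.

0.0007958 megapascals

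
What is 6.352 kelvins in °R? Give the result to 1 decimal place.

11.4 °R

°R = K × 9/5.
Applying the formula gives 11.4 °R.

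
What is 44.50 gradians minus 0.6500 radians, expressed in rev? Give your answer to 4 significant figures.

0.007799 rev

44.50 grad = 0.111250 rev and 0.6500 rad = 0.103451 rev.
0.111250 − 0.103451 ≈ 0.007799 rev.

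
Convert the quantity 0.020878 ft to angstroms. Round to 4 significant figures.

1 foot = 3.04800e+9 angstroms.
Then 0.020878 × 3.04800e+9 ≈ 6.364e+7 Å.

6.364e+7 angstroms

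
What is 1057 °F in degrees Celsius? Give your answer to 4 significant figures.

569.4 degrees Celsius

°C = (°F − 32) × 5/9.
Applying the formula gives 569.4 °C.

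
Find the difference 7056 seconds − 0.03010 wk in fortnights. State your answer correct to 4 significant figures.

-0.009217 fortnight

7056 s = 0.00583333 fortnight and 0.03010 wk = 0.0150500 fortnight.
0.00583333 − 0.0150500 ≈ -0.009217 fortnight.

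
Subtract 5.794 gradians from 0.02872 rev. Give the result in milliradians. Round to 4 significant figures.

89.44 mrad

0.02872 rev = 180.453 mrad and 5.794 grad = 91.0119 mrad.
180.453 − 91.0119 ≈ 89.44 mrad.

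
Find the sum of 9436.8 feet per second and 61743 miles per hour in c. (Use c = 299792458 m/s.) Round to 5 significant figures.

0.00010166 c

9436.8 ft/s = 9.59443 × 10^-6 c and 61743 mph = 9.20690 × 10^-5 c.
9.59443 × 10^-6 + 9.20690 × 10^-5 ≈ 0.00010166 c.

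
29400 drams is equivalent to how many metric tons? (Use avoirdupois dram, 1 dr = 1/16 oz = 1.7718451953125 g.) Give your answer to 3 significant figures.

1 dram = 1.77185 × 10^-6 metric tons.
Then 29400 × 1.77185 × 10^-6 ≈ 0.0521 t.

0.0521 metric tons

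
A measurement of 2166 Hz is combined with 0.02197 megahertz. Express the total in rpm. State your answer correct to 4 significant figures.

1.448 × 10^6 revolutions per minute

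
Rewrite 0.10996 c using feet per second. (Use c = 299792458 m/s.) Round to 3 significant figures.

1.08 × 10^8 feet per second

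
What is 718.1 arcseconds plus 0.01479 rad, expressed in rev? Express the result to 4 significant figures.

0.002908 revolutions

718.1 arcsec = 0.000554090 rev and 0.01479 rad = 0.00235390 rev.
0.000554090 + 0.00235390 ≈ 0.002908 rev.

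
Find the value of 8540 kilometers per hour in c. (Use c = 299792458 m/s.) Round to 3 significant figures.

7.91e-6 c

1 km/h = 9.26567e-10 c.
8540 × 9.26567e-10 ≈ 7.91e-6 c.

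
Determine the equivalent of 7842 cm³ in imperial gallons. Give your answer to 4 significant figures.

1.725 imp gal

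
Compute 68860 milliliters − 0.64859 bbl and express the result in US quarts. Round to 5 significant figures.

-36.200 US qt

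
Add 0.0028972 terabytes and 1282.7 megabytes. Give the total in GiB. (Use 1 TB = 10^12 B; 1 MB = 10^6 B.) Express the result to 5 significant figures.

3.8928 gibibytes

0.0028972 TB = 2.69823 GiB and 1282.7 MB = 1.19461 GiB.
2.69823 + 1.19461 ≈ 3.8928 GiB.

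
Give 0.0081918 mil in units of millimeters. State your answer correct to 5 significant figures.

0.00020807 mm

1 mil = 0.0254000 mm.
Thus 0.0081918 × 0.0254000 ≈ 0.00020807 mm.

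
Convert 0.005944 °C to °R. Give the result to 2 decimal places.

491.68 °R

°R = (°C + 273.15) × 9/5.
Applying the formula gives 491.68 °R.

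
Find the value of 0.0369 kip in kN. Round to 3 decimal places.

0.164 kilonewtons

1 kip = 4.44822 kN.
Thus 0.0369 × 4.44822 ≈ 0.164 kN.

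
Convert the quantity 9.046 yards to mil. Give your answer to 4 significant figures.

325700 mils

1 yd = 36000.0 mils.
So 9.046 × 36000.0 ≈ 325700 mil.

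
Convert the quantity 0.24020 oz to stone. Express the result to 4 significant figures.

0.001072 stone

1 ounce = 0.00446429 stone.
0.24020 × 0.00446429 ≈ 0.001072 st.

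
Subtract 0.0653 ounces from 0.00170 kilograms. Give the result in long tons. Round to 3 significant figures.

-1.49 × 10^-7 long tons

0.00170 kg = 1.67315 × 10^-6 long ton and 0.0653 oz = 1.82199 × 10^-6 long ton.
1.67315 × 10^-6 − 1.82199 × 10^-6 ≈ -1.49 × 10^-7 long ton.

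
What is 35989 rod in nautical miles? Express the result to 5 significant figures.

97.730 nmi

1 rod = 0.00271555 nautical miles.
Then 35989 × 0.00271555 ≈ 97.730 nmi.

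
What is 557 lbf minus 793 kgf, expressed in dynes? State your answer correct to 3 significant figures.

557 lbf = 2.47766e+8 dyn and 793 kgf = 7.77667e+8 dyn.
2.47766e+8 − 7.77667e+8 ≈ -5.30e+8 dyn.

-5.30e+8 dyn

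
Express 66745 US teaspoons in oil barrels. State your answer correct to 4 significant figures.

2.069 oil barrels

1 US tsp = 3.10020 × 10^-5 bbl.
Thus 66745 × 3.10020 × 10^-5 ≈ 2.069 bbl.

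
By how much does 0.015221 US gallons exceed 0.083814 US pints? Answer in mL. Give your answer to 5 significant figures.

0.015221 US gal = 57.6178 mL and 0.083814 US pt = 39.6588 mL.
57.6178 − 39.6588 ≈ 17.959 mL.

17.959 mL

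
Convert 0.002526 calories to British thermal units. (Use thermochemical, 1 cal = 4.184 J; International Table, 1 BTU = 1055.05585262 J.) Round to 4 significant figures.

1.002 × 10^-5 BTU

1 calorie = 0.00396567 BTU.
Then 0.002526 × 0.00396567 ≈ 1.002 × 10^-5 BTU.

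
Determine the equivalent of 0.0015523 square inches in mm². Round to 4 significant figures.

1.001 mm²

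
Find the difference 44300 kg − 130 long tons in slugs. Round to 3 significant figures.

-6020 slug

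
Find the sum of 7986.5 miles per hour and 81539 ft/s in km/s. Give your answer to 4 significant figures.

28.42 km/s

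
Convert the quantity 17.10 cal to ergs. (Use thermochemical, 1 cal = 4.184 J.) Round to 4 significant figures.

1 cal = 4.18400 × 10^7 ergs.
Thus 17.10 × 4.18400 × 10^7 ≈ 7.155 × 10^8 erg.

7.155 × 10^8 erg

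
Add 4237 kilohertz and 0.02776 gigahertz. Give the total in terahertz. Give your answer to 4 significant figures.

3.200 × 10^-5 THz

4237 kHz = 4.23700 × 10^-6 THz and 0.02776 GHz = 2.77600 × 10^-5 THz.
4.23700 × 10^-6 + 2.77600 × 10^-5 ≈ 3.200 × 10^-5 THz.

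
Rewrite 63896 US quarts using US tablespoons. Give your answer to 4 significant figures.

4.089 × 10^6 US tbsp

1 US quart = 64.0000 US tbsp.
Thus 63896 × 64.0000 ≈ 4.089 × 10^6 US tbsp.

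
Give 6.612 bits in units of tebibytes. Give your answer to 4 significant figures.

7.517e-13 TiB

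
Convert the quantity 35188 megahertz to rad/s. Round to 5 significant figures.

1 MHz = 6.28319 × 10^6 rad/s.
Then 35188 × 6.28319 × 10^6 ≈ 2.2109 × 10^11 rad/s.

2.2109 × 10^11 rad/s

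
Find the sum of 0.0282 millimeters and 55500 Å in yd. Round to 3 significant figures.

3.69 × 10^-5 yd

0.0282 mm = 3.08399 × 10^-5 yd and 55500 Å = 6.06955 × 10^-6 yd.
3.08399 × 10^-5 + 6.06955 × 10^-6 ≈ 3.69 × 10^-5 yd.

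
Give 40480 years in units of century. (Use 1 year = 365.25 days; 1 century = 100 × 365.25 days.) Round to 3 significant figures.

405 centuries

1 yr = 0.0100000 century.
Thus 40480 × 0.0100000 ≈ 405 century.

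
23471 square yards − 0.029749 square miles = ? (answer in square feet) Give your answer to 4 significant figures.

-618100 ft²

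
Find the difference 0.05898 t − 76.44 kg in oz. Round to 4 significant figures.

-615.9 oz

0.05898 t = 2080.46 oz and 76.44 kg = 2696.34 oz.
2080.46 − 2696.34 ≈ -615.9 oz.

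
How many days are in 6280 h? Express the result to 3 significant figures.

262 days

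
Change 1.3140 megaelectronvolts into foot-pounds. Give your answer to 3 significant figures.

1 MeV = 1.18170e-13 ft·lbf.
Then 1.3140 × 1.18170e-13 ≈ 1.55e-13 ft·lbf.

1.55e-13 foot-pounds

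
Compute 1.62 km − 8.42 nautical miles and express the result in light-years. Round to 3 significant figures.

1.62 km = 1.71234e-13 ly and 8.42 nmi = 1.64827e-12 ly.
1.71234e-13 − 1.64827e-12 ≈ -1.48e-12 ly.

-1.48e-12 light-years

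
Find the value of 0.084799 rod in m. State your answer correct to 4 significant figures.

0.4265 m

1 rod = 5.02920 meters.
Thus 0.084799 × 5.02920 ≈ 0.4265 m.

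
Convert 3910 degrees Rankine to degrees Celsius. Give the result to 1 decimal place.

°R = (°C + 273.15) × 9/5.
Applying the formula gives 1899.1 °C.

1899.1 °C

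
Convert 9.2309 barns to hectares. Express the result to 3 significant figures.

9.23e-32 hectares

1 barn = 1.00000e-32 ha.
So 9.2309 × 1.00000e-32 ≈ 9.23e-32 ha.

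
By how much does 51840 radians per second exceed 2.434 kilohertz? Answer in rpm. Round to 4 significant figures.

51840 rad/s = 495036 rpm and 2.434 kHz = 146040 rpm.
495036 − 146040 ≈ 349000 rpm.

349000 revolutions per minute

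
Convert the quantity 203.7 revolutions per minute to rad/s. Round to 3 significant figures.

21.3 rad/s

1 revolution per minute = 0.104720 rad/s.
So 203.7 × 0.104720 ≈ 21.3 rad/s.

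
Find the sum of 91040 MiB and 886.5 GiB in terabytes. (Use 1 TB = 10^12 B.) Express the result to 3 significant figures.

1.05 terabytes

91040 MiB = 0.0954624 TB and 886.5 GiB = 0.951872 TB.
0.0954624 + 0.951872 ≈ 1.05 TB.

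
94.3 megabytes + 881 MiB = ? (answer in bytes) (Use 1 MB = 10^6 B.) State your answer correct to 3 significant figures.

94.3 MB = 9.43000e+7 B and 881 MiB = 9.23795e+8 B.
9.43000e+7 + 9.23795e+8 ≈ 1.02e+9 B.

1.02e+9 B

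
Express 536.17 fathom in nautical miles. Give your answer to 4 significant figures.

1 fathom = 0.000987473 nmi.
Thus 536.17 × 0.000987473 ≈ 0.5295 nmi.

0.5295 nmi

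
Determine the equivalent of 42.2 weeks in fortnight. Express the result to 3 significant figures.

21.1 fortnight

1 week = 0.500000 fortnights.
Then 42.2 × 0.500000 ≈ 21.1 fortnight.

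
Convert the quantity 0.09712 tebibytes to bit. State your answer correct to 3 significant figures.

8.54e+11 bits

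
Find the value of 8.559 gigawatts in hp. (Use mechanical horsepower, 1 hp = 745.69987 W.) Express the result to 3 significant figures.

1 GW = 1.34102e+6 horsepower.
8.559 × 1.34102e+6 ≈ 1.15e+7 hp.

1.15e+7 horsepower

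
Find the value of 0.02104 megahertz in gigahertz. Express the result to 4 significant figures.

2.104 × 10^-5 GHz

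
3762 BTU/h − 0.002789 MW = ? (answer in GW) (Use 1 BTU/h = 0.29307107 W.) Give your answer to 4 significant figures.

-1.686 × 10^-6 gigawatts

3762 BTU/h = 1.10253 × 10^-6 GW and 0.002789 MW = 2.78900 × 10^-6 GW.
1.10253 × 10^-6 − 2.78900 × 10^-6 ≈ -1.686 × 10^-6 GW.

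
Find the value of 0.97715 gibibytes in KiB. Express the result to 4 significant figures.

1 GiB = 1.04858 × 10^6 kibibytes.
0.97715 × 1.04858 × 10^6 ≈ 1.025 × 10^6 KiB.

1.025 × 10^6 KiB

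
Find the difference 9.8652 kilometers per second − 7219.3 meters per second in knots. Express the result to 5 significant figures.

9.8652 km/s = 19176.4 kn and 7219.3 m/s = 14033.2 kn.
19176.4 − 14033.2 ≈ 5143.2 kn.

5143.2 knots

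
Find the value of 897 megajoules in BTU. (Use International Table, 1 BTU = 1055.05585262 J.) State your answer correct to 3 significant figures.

1 megajoule = 947.817 BTU.
Thus 897 × 947.817 ≈ 850000 BTU.

850000 BTU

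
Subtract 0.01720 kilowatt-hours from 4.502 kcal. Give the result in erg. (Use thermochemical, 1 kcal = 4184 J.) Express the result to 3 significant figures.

4.502 kcal = 1.88364e+11 erg and 0.01720 kWh = 6.19200e+11 erg.
1.88364e+11 − 6.19200e+11 ≈ -4.31e+11 erg.

-4.31e+11 erg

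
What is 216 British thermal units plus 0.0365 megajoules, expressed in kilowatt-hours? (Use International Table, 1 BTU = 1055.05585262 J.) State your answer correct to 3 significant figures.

216 BTU = 0.0633034 kWh and 0.0365 MJ = 0.0101389 kWh.
0.0633034 + 0.0101389 ≈ 0.0734 kWh.

0.0734 kWh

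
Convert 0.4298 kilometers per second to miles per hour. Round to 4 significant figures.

961.4 miles per hour

1 km/s = 2236.94 miles per hour.
So 0.4298 × 2236.94 ≈ 961.4 mph.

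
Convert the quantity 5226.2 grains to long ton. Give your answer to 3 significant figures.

0.000333 long tons

1 gr = 6.37755e-8 long tons.
So 5226.2 × 6.37755e-8 ≈ 0.000333 long ton.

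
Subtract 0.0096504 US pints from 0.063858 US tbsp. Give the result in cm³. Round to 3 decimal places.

-3.622 cubic centimeters

0.063858 US tbsp = 0.944253 cm³ and 0.0096504 US pt = 4.56634 cm³.
0.944253 − 4.56634 ≈ -3.622 cm³.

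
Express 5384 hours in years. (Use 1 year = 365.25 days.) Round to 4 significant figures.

0.6142 years

1 h = 0.000114077 yr.
Then 5384 × 0.000114077 ≈ 0.6142 yr.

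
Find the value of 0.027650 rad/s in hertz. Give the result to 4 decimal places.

0.0044 hertz

1 radian per second = 0.159155 Hz.
0.027650 × 0.159155 ≈ 0.0044 Hz.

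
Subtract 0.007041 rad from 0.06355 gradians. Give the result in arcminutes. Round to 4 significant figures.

-20.77 arcminutes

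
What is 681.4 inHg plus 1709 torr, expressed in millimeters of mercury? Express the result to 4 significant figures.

681.4 inHg = 17307.6 mmHg and 1709 torr = 1709.00 mmHg.
17307.6 + 1709.00 ≈ 19020 mmHg.

19020 millimeters of mercury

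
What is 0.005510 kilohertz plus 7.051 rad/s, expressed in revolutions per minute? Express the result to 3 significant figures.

398 revolutions per minute

0.005510 kHz = 330.600 rpm and 7.051 rad/s = 67.3321 rpm.
330.600 + 67.3321 ≈ 398 rpm.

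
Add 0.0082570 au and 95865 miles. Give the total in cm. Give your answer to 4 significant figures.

0.0082570 au = 1.23523e+11 cm and 95865 mi = 1.54280e+10 cm.
1.23523e+11 + 1.54280e+10 ≈ 1.390e+11 cm.

1.390e+11 centimeters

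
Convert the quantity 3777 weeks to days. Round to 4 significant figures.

1 week = 7.00000 d.
Thus 3777 × 7.00000 ≈ 26440 d.

26440 days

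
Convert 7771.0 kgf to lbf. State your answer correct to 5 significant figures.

17132 lbf

1 kgf = 2.20462 lbf.
Then 7771.0 × 2.20462 ≈ 17132 lbf.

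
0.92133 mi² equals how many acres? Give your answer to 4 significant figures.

589.7 acre

1 mi² = 640.000 acres.
Then 0.92133 × 640.000 ≈ 589.7 acre.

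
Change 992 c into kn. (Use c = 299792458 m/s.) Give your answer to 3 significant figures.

5.78e+11 kn

1 speed of light = 5.82750e+8 kn.
So 992 × 5.82750e+8 ≈ 5.78e+11 kn.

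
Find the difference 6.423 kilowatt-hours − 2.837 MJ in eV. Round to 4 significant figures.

1.266 × 10^26 electronvolts

6.423 kWh = 1.44321 × 10^26 eV and 2.837 MJ = 1.77072 × 10^25 eV.
1.44321 × 10^26 − 1.77072 × 10^25 ≈ 1.266 × 10^26 eV.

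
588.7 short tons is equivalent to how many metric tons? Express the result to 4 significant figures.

1 short ton = 0.907185 t.
Thus 588.7 × 0.907185 ≈ 534.1 t.

534.1 metric tons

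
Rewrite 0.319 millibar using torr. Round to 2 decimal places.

0.24 torr

1 mbar = 0.750062 torr.
So 0.319 × 0.750062 ≈ 0.24 torr.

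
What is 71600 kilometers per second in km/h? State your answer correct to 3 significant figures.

2.58 × 10^8 km/h

1 kilometer per second = 3600.00 km/h.
Then 71600 × 3600.00 ≈ 2.58 × 10^8 km/h.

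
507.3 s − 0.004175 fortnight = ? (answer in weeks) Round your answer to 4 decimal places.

507.3 s = 0.000838790 wk and 0.004175 fortnight = 0.00835000 wk.
0.000838790 − 0.00835000 ≈ -0.0075 wk.

-0.0075 wk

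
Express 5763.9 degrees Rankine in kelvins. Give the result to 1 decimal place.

°R = K × 9/5.
Applying the formula gives 3202.2 K.

3202.2 K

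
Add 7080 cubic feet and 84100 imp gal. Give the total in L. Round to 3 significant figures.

583000 liters

7080 ft³ = 200483 L and 84100 imp gal = 382326 L.
200483 + 382326 ≈ 583000 L.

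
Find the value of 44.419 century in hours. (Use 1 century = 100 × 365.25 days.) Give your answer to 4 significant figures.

3.894 × 10^7 hours

1 century = 876600 h.
So 44.419 × 876600 ≈ 3.894 × 10^7 h.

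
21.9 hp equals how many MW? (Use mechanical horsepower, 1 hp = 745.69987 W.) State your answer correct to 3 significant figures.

1 horsepower = 0.000745700 MW.
Thus 21.9 × 0.000745700 ≈ 0.0163 MW.

0.0163 megawatts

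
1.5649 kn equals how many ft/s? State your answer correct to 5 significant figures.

2.6413 ft/s

1 kn = 1.68781 ft/s.
So 1.5649 × 1.68781 ≈ 2.6413 ft/s.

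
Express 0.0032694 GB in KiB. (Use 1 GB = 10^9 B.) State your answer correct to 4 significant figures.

1 GB = 976562.5 kibibytes.
So 0.0032694 × 976562.5 ≈ 3193 KiB.

3193 kibibytes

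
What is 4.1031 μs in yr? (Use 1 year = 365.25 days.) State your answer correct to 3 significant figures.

1.30 × 10^-13 years

1 μs = 3.16881 × 10^-14 years.
Thus 4.1031 × 3.16881 × 10^-14 ≈ 1.30 × 10^-13 yr.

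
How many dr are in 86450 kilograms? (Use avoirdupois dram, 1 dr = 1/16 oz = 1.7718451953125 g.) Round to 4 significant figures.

4.879 × 10^7 drams

1 kilogram = 564.383 drams.
Thus 86450 × 564.383 ≈ 4.879 × 10^7 dr.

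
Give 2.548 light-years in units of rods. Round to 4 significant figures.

4.793e+15 rod

1 ly = 1.88116e+15 rod.
2.548 × 1.88116e+15 ≈ 4.793e+15 rod.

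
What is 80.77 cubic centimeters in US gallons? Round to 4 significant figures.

0.02134 US gal

1 cubic centimeter = 0.000264172 US gal.
Then 80.77 × 0.000264172 ≈ 0.02134 US gal.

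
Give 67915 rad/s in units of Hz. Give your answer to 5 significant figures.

10809 hertz

1 radian per second = 0.159155 Hz.
Thus 67915 × 0.159155 ≈ 10809 Hz.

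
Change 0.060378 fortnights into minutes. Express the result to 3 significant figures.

1220 min

1 fortnight = 20160.0 min.
0.060378 × 20160.0 ≈ 1220 min.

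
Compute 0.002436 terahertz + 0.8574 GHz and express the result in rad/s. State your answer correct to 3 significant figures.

2.07e+10 rad/s

0.002436 THz = 1.53058e+10 rad/s and 0.8574 GHz = 5.38720e+9 rad/s.
1.53058e+10 + 5.38720e+9 ≈ 2.07e+10 rad/s.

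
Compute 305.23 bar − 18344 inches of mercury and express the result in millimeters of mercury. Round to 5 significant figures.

-237000 millimeters of mercury

305.23 bar = 228941 mmHg and 18344 inHg = 465938 mmHg.
228941 − 465938 ≈ -237000 mmHg.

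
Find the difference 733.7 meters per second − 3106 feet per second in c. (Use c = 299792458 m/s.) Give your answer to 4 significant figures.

733.7 m/s = 2.44736e-6 c and 3106 ft/s = 3.15788e-6 c.
2.44736e-6 − 3.15788e-6 ≈ -7.105e-7 c.

-7.105e-7 c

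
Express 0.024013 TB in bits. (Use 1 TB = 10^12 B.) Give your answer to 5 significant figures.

1.9210e+11 bits

1 terabyte = 8.00000e+12 bit.
Thus 0.024013 × 8.00000e+12 ≈ 1.9210e+11 bit.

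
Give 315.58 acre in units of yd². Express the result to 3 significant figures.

1 acre = 4840.00 square yards.
Then 315.58 × 4840.00 ≈ 1.53 × 10^6 yd².

1.53 × 10^6 yd²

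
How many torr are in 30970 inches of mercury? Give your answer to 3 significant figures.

1 inHg = 25.4000 torr.
So 30970 × 25.4000 ≈ 787000 torr.

787000 torr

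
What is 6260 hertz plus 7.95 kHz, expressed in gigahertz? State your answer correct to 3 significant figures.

1.42 × 10^-5 GHz

6260 Hz = 6.26000 × 10^-6 GHz and 7.95 kHz = 7.95000 × 10^-6 GHz.
6.26000 × 10^-6 + 7.95000 × 10^-6 ≈ 1.42 × 10^-5 GHz.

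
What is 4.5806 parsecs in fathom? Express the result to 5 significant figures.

7.7287e+16 fathom

1 parsec = 1.68727e+16 fathom.
So 4.5806 × 1.68727e+16 ≈ 7.7287e+16 fathom.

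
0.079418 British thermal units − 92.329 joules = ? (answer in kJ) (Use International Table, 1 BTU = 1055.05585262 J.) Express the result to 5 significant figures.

0.079418 BTU = 0.0837904 kJ and 92.329 J = 0.0923290 kJ.
0.0837904 − 0.0923290 ≈ -0.0085386 kJ.

-0.0085386 kJ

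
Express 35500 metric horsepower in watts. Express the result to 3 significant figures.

2.61 × 10^7 W

1 PS = 735.499 watts.
Thus 35500 × 735.499 ≈ 2.61 × 10^7 W.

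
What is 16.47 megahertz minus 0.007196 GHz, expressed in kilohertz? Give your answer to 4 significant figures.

16.47 MHz = 16470.0 kHz and 0.007196 GHz = 7196.00 kHz.
16470.0 − 7196.00 ≈ 9274 kHz.

9274 kilohertz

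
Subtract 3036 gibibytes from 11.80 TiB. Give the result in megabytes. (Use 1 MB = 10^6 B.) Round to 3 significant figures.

9.71e+6 megabytes

11.80 TiB = 1.29742e+7 MB and 3036 GiB = 3.25988e+6 MB.
1.29742e+7 − 3.25988e+6 ≈ 9.71e+6 MB.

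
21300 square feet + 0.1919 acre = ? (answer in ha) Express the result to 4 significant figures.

21300 ft² = 0.197883 ha and 0.1919 acre = 0.0776592 ha.
0.197883 + 0.0776592 ≈ 0.2755 ha.

0.2755 hectares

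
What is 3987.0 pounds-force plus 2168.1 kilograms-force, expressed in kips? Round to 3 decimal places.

3987.0 lbf = 3.98700 kip and 2168.1 kgf = 4.77984 kip.
3.98700 + 4.77984 ≈ 8.767 kip.

8.767 kip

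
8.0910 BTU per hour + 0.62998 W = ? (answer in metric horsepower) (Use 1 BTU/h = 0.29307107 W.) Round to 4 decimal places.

8.0910 BTU/h = 0.00322399 PS and 0.62998 W = 0.000856534 PS.
0.00322399 + 0.000856534 ≈ 0.0041 PS.

0.0041 PS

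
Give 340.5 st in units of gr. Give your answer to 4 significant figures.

1 st = 98000.0 gr.
340.5 × 98000.0 ≈ 3.337 × 10^7 gr.

3.337 × 10^7 gr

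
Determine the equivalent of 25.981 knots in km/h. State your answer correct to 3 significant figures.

48.1 km/h

1 kn = 1.85200 km/h.
Thus 25.981 × 1.85200 ≈ 48.1 km/h.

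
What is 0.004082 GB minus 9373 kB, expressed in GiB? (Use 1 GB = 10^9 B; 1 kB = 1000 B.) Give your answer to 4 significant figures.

-0.004928 gibibytes

0.004082 GB = 0.00380166 GiB and 9373 kB = 0.00872929 GiB.
0.00380166 − 0.00872929 ≈ -0.004928 GiB.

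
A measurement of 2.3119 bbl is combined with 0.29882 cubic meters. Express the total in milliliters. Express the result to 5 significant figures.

2.3119 bbl = 367563 mL and 0.29882 m³ = 298820 mL.
367563 + 298820 ≈ 666380 mL.

666380 mL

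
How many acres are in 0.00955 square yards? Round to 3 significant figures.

1 square yard = 0.000206612 acre.
Thus 0.00955 × 0.000206612 ≈ 1.97e-6 acre.

1.97e-6 acres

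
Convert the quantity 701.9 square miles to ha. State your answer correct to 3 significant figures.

1 mi² = 258.999 hectares.
Thus 701.9 × 258.999 ≈ 182000 ha.

182000 hectares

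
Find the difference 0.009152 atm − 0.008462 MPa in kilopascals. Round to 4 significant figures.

-7.535 kilopascals

0.009152 atm = 0.927326 kPa and 0.008462 MPa = 8.46200 kPa.
0.927326 − 8.46200 ≈ -7.535 kPa.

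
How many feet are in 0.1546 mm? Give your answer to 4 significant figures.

0.0005072 feet

1 millimeter = 0.00328084 feet.
0.1546 × 0.00328084 ≈ 0.0005072 ft.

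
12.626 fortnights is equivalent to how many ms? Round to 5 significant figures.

1 fortnight = 1.20960e+9 ms.
So 12.626 × 1.20960e+9 ≈ 1.5272e+10 ms.

1.5272e+10 ms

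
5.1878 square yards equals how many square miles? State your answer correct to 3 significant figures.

1.67 × 10^-6 mi²

1 square yard = 3.22831 × 10^-7 mi².
So 5.1878 × 3.22831 × 10^-7 ≈ 1.67 × 10^-6 mi².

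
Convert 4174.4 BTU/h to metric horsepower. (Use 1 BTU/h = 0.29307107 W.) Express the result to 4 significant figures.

1.663 PS

1 BTU per hour = 0.000398466 PS.
Thus 4174.4 × 0.000398466 ≈ 1.663 PS.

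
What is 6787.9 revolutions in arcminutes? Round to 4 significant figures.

1.466e+8 arcmin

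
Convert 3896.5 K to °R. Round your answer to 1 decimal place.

7013.7 °R

°R = K × 9/5.
Applying the formula gives 7013.7 °R.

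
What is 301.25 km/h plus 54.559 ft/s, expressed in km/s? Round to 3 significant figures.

0.100 kilometers per second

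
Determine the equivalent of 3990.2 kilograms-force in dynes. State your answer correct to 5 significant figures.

3.9130 × 10^9 dynes

1 kilogram-force = 980665 dynes.
Then 3990.2 × 980665 ≈ 3.9130 × 10^9 dyn.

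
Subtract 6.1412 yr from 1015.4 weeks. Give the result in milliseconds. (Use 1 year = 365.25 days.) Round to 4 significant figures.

4.203e+11 ms

1015.4 wk = 6.14114e+11 ms and 6.1412 yr = 1.93802e+11 ms.
6.14114e+11 − 1.93802e+11 ≈ 4.203e+11 ms.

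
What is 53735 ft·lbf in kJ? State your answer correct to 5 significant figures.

1 ft·lbf = 0.00135582 kJ.
So 53735 × 0.00135582 ≈ 72.855 kJ.

72.855 kilojoules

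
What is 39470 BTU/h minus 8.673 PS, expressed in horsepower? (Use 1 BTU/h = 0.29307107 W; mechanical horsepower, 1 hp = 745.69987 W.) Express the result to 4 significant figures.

39470 BTU/h = 15.5123 hp and 8.673 PS = 8.55435 hp.
15.5123 − 8.55435 ≈ 6.958 hp.

6.958 hp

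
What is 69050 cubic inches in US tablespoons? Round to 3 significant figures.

76500 US tablespoons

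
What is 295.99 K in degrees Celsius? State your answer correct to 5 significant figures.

22.840 degrees Celsius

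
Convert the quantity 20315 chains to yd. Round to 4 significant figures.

1 chain = 22.0000 yd.
Thus 20315 × 22.0000 ≈ 446900 yd.

446900 yd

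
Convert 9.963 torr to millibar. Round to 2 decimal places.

1 torr = 1.33322 mbar.
So 9.963 × 1.33322 ≈ 13.28 mbar.

13.28 mbar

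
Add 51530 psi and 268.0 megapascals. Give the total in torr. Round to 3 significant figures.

51530 psi = 2.66487 × 10^6 torr and 268.0 MPa = 2.01017 × 10^6 torr.
2.66487 × 10^6 + 2.01017 × 10^6 ≈ 4.68 × 10^6 torr.

4.68 × 10^6 torr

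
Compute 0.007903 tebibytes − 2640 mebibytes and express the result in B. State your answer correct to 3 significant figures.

5.92e+9 bytes

0.007903 TiB = 8.68944e+9 B and 2640 MiB = 2.76824e+9 B.
8.68944e+9 − 2.76824e+9 ≈ 5.92e+9 B.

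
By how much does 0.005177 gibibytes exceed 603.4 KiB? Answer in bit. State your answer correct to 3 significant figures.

3.95 × 10^7 bits

0.005177 GiB = 4.44701 × 10^7 bit and 603.4 KiB = 4.94305 × 10^6 bit.
4.44701 × 10^7 − 4.94305 × 10^6 ≈ 3.95 × 10^7 bit.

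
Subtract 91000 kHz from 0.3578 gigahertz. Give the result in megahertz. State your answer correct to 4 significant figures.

266.8 MHz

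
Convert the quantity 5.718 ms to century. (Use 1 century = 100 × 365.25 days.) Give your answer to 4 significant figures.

1.812 × 10^-12 century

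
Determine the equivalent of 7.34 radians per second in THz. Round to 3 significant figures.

1 radian per second = 1.59155 × 10^-13 terahertz.
7.34 × 1.59155 × 10^-13 ≈ 1.17 × 10^-12 THz.

1.17 × 10^-12 THz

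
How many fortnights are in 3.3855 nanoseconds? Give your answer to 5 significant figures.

2.7989e-15 fortnights

1 ns = 8.26720e-16 fortnight.
3.3855 × 8.26720e-16 ≈ 2.7989e-15 fortnight.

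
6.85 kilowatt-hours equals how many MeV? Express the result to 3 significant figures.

1 kWh = 2.24694e+19 megaelectronvolts.
6.85 × 2.24694e+19 ≈ 1.54e+20 MeV.

1.54e+20 MeV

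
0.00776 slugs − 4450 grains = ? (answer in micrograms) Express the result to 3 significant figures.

-1.75 × 10^8 μg

0.00776 slug = 1.13249 × 10^8 μg and 4450 gr = 2.88355 × 10^8 μg.
1.13249 × 10^8 − 2.88355 × 10^8 ≈ -1.75 × 10^8 μg.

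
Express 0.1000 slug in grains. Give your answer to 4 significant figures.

1 slug = 225218 gr.
Thus 0.1000 × 225218 ≈ 22520 gr.

22520 gr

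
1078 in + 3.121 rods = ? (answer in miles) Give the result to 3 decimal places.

0.027 miles

1078 in = 0.01701389 mi and 3.121 rod = 0.009753125 mi.
0.01701389 + 0.009753125 ≈ 0.027 mi.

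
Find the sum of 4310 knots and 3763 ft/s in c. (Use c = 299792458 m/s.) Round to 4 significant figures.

4310 kn = 7.39597 × 10^-6 c and 3763 ft/s = 3.82585 × 10^-6 c.
7.39597 × 10^-6 + 3.82585 × 10^-6 ≈ 1.122 × 10^-5 c.

1.122 × 10^-5 c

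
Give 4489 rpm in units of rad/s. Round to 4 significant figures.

470.1 radians per second

1 rpm = 0.104720 rad/s.
Thus 4489 × 0.104720 ≈ 470.1 rad/s.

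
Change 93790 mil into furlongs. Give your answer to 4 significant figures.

0.01184 furlongs

1 mil = 1.26263e-7 furlongs.
So 93790 × 1.26263e-7 ≈ 0.01184 furlong.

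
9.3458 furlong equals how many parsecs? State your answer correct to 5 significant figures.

1 furlong = 6.51941 × 10^-15 pc.
Then 9.3458 × 6.51941 × 10^-15 ≈ 6.0929 × 10^-14 pc.

6.0929 × 10^-14 pc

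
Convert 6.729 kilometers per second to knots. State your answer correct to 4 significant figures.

1 km/s = 1943.84 kn.
So 6.729 × 1943.84 ≈ 13080 kn.

13080 knots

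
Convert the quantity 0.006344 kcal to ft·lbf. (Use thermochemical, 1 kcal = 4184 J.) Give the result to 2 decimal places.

19.58 foot-pounds

1 kilocalorie = 3085.96 foot-pounds.
0.006344 × 3085.96 ≈ 19.58 ft·lbf.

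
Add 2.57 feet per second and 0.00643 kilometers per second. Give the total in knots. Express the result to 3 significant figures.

2.57 ft/s = 1.52268 kn and 0.00643 km/s = 12.4989 kn.
1.52268 + 12.4989 ≈ 14.0 kn.

14.0 knots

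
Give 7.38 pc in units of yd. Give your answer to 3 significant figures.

2.49e+17 yards

1 parsec = 3.37454e+16 yd.
Then 7.38 × 3.37454e+16 ≈ 2.49e+17 yd.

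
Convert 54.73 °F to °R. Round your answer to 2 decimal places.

514.40 degrees Rankine

°R = °F + 459.67.
Applying the formula gives 514.40 °R.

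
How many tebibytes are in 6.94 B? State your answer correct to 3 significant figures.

1 byte = 9.09495 × 10^-13 TiB.
So 6.94 × 9.09495 × 10^-13 ≈ 6.31 × 10^-12 TiB.

6.31 × 10^-12 tebibytes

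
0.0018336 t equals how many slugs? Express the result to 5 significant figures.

0.12564 slugs

1 metric ton = 68.5218 slugs.
So 0.0018336 × 68.5218 ≈ 0.12564 slug.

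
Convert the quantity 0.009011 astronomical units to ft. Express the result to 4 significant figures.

1 au = 4.90807e+11 ft.
So 0.009011 × 4.90807e+11 ≈ 4.423e+9 ft.

4.423e+9 ft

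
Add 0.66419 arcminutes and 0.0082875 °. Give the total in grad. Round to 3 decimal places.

0.022 grad

0.66419 arcmin = 0.0122998 grad and 0.0082875 ° = 0.00920833 grad.
0.0122998 + 0.00920833 ≈ 0.022 grad.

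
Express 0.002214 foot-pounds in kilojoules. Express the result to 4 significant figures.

3.002e-6 kJ

1 ft·lbf = 0.00135582 kJ.
So 0.002214 × 0.00135582 ≈ 3.002e-6 kJ.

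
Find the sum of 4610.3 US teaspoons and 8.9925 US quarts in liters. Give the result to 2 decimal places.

31.23 L

4610.3 US tsp = 22.7238 L and 8.9925 US qt = 8.51008 L.
22.7238 + 8.51008 ≈ 31.23 L.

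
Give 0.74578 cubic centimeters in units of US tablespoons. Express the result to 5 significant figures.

0.050436 US tablespoons

1 cm³ = 0.0676280 US tbsp.
So 0.74578 × 0.0676280 ≈ 0.050436 US tbsp.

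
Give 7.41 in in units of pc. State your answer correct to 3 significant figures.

6.10e-18 pc

1 in = 8.23158e-19 pc.
Thus 7.41 × 8.23158e-19 ≈ 6.10e-18 pc.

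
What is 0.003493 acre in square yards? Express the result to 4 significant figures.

1 acre = 4840.00 yd².
So 0.003493 × 4840.00 ≈ 16.91 yd².

16.91 yd²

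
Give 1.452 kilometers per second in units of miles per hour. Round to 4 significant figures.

3248 miles per hour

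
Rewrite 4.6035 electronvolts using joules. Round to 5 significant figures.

1 eV = 1.60218e-19 J.
Then 4.6035 × 1.60218e-19 ≈ 7.3756e-19 J.

7.3756e-19 joules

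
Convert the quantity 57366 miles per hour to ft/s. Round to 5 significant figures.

84137 feet per second

1 mph = 1.46667 feet per second.
Thus 57366 × 1.46667 ≈ 84137 ft/s.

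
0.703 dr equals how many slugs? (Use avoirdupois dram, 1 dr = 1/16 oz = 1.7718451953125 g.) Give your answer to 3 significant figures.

8.54 × 10^-5 slugs

1 dr = 0.000121410 slugs.
0.703 × 0.000121410 ≈ 8.54 × 10^-5 slug.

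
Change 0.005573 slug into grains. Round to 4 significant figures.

1 slug = 225218 grains.
Thus 0.005573 × 225218 ≈ 1255 gr.

1255 gr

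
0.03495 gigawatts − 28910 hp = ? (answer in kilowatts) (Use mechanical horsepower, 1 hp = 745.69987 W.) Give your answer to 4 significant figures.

13390 kilowatts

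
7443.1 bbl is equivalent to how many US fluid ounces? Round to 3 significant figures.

1 oil barrel = 5376.00 US fluid ounces.
7443.1 × 5376.00 ≈ 4.00 × 10^7 US fl oz.

4.00 × 10^7 US fl oz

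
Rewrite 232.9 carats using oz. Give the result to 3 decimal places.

1 ct = 0.00705479 oz.
So 232.9 × 0.00705479 ≈ 1.643 oz.

1.643 ounces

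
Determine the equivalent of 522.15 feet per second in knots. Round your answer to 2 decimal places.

309.37 knots

1 ft/s = 0.592484 kn.
So 522.15 × 0.592484 ≈ 309.37 kn.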